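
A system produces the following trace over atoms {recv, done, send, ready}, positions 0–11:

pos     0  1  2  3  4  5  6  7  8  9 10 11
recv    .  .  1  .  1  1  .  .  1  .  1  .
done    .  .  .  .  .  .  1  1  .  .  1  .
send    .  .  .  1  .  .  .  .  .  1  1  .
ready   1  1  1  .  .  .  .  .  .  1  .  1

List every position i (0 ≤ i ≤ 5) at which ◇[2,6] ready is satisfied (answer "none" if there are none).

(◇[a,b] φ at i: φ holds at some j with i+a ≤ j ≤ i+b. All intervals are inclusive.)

0, 3, 4, 5

Evaluate at each i in [0,5]:
  i=0: ✓ (witness j=2)
  i=1: ✗ (none in [3,7])
  i=2: ✗ (none in [4,8])
  i=3: ✓ (witness j=9)
  i=4: ✓ (witness j=9)
  i=5: ✓ (witness j=9)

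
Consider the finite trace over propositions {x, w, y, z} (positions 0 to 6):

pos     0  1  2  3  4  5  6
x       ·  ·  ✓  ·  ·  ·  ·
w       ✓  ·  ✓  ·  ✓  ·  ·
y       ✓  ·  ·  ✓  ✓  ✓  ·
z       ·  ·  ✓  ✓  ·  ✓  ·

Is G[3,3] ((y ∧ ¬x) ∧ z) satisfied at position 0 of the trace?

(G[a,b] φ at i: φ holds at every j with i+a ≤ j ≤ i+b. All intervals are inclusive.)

Check ((y ∧ ¬x) ∧ z) at every j in [3,3]:
  j=3: true
All positions satisfy it → formula holds.

True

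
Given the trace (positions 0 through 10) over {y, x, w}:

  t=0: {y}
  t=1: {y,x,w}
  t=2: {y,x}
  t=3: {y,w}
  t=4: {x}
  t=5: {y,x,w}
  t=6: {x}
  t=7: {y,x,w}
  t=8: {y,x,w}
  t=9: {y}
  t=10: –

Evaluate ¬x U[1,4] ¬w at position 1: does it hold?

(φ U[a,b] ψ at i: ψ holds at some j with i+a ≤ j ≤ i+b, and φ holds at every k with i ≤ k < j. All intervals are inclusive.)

Does not hold

Need some j in [2,5] with ¬w, and ¬x at every k in [1,j-1].
  j=2: ¬w holds, but ¬x fails at k=1 → not this j.
  j=3: ¬w false.
  j=4: ¬w holds, but ¬x fails at k=1 → not this j.
  j=5: ¬w false.
No j in the window works → until fails.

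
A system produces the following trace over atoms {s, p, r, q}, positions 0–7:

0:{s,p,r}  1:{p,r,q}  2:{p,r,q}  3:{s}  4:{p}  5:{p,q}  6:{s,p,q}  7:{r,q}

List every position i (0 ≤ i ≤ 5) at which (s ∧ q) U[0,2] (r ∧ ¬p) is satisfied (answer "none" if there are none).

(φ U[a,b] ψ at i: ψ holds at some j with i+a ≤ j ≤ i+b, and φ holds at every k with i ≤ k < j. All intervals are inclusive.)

Evaluate at each i in [0,5]:
  i=0: ✗ (no rhs in [0,2])
  i=1: ✗ (no rhs in [1,3])
  i=2: ✗ (no rhs in [2,4])
  i=3: ✗ (no rhs in [3,5])
  i=4: ✗ (no rhs in [4,6])
  i=5: ✗ (lhs fails at k=5 before rhs at j=7)

none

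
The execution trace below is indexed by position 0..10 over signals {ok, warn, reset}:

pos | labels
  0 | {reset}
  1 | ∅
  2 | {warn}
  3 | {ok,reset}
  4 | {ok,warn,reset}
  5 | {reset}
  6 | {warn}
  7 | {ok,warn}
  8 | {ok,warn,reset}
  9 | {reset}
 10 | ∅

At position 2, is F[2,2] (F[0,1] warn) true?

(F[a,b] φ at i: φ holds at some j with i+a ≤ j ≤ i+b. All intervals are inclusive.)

Yes

Check F[0,1] warn at each j in [4,4]:
  j=4: holds (witness at 4)
Found at j=4 → formula holds.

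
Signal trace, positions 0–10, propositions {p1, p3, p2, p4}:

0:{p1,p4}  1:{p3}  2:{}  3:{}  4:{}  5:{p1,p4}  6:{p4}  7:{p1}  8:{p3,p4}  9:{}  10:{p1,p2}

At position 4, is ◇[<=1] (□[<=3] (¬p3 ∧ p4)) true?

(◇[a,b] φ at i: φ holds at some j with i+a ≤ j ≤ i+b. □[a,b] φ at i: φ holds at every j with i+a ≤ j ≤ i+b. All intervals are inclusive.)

Does not hold

Check □[<=3] (¬p3 ∧ p4) at each j in [4,5]:
  j=4: fails at 4
  j=5: fails at 7
No position in the window satisfies it → formula fails.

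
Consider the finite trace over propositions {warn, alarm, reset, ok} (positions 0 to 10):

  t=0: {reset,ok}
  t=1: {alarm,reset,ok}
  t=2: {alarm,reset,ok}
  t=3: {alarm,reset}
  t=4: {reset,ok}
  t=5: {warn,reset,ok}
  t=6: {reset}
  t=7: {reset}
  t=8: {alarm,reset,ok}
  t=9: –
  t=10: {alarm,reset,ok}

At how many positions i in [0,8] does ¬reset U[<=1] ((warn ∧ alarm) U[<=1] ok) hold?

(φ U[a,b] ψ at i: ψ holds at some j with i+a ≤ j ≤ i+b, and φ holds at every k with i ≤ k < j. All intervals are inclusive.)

Evaluate at each i in [0,8]:
  i=0: ✓ (rhs at j=0)
  i=1: ✓ (rhs at j=1)
  i=2: ✓ (rhs at j=2)
  i=3: ✗ (lhs fails at k=3 before rhs at j=4)
  i=4: ✓ (rhs at j=4)
  i=5: ✓ (rhs at j=5)
  i=6: ✗ (no rhs in [6,7])
  i=7: ✗ (lhs fails at k=7 before rhs at j=8)
  i=8: ✓ (rhs at j=8)
Positions where it holds: {0, 1, 2, 4, 5, 8} → 6.

6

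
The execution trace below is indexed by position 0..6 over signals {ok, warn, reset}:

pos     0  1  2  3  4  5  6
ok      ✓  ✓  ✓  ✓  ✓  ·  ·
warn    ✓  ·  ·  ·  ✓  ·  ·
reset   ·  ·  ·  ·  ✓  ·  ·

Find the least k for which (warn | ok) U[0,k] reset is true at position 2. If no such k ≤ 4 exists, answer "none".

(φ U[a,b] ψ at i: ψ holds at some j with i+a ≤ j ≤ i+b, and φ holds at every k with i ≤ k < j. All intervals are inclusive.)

Need earliest j ≥ 2 with reset, and (warn | ok) at every k in [2,j-1].
  j=2: rhs fails.
  j=3: rhs fails.
  j=4: rhs holds; lhs holds on [2,3]. k = 2.

2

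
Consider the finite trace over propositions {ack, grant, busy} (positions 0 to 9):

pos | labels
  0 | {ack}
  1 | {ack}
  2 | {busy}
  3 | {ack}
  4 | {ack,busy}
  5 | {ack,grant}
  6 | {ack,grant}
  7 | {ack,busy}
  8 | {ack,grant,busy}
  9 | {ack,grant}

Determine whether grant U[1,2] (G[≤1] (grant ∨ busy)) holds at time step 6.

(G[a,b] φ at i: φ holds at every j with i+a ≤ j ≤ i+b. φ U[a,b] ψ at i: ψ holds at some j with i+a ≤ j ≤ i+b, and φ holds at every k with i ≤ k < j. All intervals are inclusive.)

Need some j in [7,8] with G[≤1] (grant ∨ busy), and grant at every k in [6,j-1].
  j=7: G[≤1] (grant ∨ busy) holds; grant holds at every k in [6,6] → satisfied.

True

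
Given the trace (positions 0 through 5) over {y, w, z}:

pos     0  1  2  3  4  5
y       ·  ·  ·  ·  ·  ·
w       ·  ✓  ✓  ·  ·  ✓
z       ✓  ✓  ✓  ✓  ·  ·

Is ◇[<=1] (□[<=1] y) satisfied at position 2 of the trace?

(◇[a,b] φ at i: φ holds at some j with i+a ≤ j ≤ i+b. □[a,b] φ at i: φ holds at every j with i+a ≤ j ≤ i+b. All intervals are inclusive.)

Check □[<=1] y at each j in [2,3]:
  j=2: fails at 2
  j=3: fails at 3
No position in the window satisfies it → formula fails.

Does not hold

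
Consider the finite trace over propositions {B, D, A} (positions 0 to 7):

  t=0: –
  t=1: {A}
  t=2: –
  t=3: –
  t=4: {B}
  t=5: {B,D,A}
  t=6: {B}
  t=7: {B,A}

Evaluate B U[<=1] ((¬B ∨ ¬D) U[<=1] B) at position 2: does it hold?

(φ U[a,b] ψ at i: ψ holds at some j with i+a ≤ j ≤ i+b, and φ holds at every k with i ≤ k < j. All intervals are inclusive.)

Need some j in [2,3] with ((¬B ∨ ¬D) U[<=1] B), and B at every k in [2,j-1].
  j=2: ((¬B ∨ ¬D) U[<=1] B) — fails.
  j=3: ((¬B ∨ ¬D) U[<=1] B) holds, but B fails at k=2 → not this j.
No j in the window works → until fails.

False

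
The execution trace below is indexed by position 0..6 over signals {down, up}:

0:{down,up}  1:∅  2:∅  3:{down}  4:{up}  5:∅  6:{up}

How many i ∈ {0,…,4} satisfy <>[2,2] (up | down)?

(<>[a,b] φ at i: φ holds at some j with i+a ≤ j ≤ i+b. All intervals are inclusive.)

3

Evaluate at each i in [0,4]:
  i=0: ✗ (none in [2,2])
  i=1: ✓ (witness j=3)
  i=2: ✓ (witness j=4)
  i=3: ✗ (none in [5,5])
  i=4: ✓ (witness j=6)
Positions where it holds: {1, 2, 4} → 3.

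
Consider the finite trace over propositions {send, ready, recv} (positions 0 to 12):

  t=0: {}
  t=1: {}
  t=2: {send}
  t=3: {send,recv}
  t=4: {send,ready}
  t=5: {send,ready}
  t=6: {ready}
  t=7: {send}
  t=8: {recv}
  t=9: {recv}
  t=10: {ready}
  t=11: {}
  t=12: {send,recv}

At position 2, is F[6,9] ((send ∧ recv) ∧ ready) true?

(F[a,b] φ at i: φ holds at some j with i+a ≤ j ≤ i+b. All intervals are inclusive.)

Does not hold

Check ((send ∧ recv) ∧ ready) at each j in [8,11]:
  j=8: false
  j=9: false
  j=10: false
  j=11: false
No position in the window satisfies it → formula fails.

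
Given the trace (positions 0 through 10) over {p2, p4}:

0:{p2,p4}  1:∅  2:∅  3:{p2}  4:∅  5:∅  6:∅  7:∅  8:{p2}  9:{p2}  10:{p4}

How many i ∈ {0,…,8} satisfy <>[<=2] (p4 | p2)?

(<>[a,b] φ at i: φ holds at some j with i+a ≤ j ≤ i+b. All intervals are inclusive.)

Evaluate at each i in [0,8]:
  i=0: ✓ (witness j=0)
  i=1: ✓ (witness j=3)
  i=2: ✓ (witness j=3)
  i=3: ✓ (witness j=3)
  i=4: ✗ (none in [4,6])
  i=5: ✗ (none in [5,7])
  i=6: ✓ (witness j=8)
  i=7: ✓ (witness j=8)
  i=8: ✓ (witness j=8)
Positions where it holds: {0, 1, 2, 3, 6, 7, 8} → 7.

7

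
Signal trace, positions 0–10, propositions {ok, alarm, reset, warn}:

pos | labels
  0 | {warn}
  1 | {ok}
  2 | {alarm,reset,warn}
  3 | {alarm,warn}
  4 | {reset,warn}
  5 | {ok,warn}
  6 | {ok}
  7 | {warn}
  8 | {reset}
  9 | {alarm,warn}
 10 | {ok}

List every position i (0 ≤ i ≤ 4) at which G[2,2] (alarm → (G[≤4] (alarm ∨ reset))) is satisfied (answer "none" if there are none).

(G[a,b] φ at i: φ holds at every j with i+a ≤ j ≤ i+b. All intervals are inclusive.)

2, 3, 4

Evaluate at each i in [0,4]:
  i=0: ✗ (fails at j=2)
  i=1: ✗ (fails at j=3)
  i=2: ✓ (all of [4,4])
  i=3: ✓ (all of [5,5])
  i=4: ✓ (all of [6,6])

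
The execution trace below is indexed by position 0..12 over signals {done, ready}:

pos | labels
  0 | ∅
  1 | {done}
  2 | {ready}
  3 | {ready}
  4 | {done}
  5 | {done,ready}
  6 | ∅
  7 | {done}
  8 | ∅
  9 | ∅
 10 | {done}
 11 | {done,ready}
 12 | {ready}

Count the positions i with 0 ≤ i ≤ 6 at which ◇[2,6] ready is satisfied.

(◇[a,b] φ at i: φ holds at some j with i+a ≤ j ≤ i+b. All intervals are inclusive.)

6

Evaluate at each i in [0,6]:
  i=0: ✓ (witness j=2)
  i=1: ✓ (witness j=3)
  i=2: ✓ (witness j=5)
  i=3: ✓ (witness j=5)
  i=4: ✗ (none in [6,10])
  i=5: ✓ (witness j=11)
  i=6: ✓ (witness j=11)
Positions where it holds: {0, 1, 2, 3, 5, 6} → 6.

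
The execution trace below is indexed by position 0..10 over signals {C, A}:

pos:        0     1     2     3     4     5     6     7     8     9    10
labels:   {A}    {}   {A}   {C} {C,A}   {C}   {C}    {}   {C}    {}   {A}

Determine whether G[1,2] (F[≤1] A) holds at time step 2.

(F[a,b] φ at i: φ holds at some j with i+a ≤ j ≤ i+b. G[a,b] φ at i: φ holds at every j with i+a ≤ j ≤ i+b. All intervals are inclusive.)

Check F[≤1] A at every j in [3,4]:
  j=3: holds (witness at 4)
  j=4: holds (witness at 4)
All positions satisfy it → formula holds.

True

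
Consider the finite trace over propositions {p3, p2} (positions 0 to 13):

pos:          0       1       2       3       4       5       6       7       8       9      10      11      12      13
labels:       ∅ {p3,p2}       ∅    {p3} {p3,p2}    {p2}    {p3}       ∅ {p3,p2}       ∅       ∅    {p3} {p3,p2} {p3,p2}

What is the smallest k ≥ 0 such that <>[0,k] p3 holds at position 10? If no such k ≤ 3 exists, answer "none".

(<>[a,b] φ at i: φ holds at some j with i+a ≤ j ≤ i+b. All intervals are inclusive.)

Scan j = 10,11,… for p3:
  j=10: fails
  j=11: holds
First hit at j=11, so smallest k = 11-10 = 1.

1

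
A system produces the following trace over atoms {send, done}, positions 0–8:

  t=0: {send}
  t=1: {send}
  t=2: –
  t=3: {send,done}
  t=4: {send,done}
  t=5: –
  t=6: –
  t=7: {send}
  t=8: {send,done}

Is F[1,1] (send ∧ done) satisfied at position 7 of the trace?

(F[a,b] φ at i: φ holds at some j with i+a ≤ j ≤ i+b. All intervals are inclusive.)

Holds

Check (send ∧ done) at each j in [8,8]:
  j=8: true
Found at j=8 → formula holds.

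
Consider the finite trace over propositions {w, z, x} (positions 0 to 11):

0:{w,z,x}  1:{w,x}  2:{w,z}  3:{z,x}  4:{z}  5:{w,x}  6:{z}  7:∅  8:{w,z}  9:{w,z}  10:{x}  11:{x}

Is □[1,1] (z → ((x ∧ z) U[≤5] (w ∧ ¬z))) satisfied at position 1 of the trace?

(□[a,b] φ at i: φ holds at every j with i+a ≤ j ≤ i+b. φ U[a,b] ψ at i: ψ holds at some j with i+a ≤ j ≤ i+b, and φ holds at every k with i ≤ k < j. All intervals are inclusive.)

Check (z → ((x ∧ z) U[≤5] (w ∧ ¬z))) at every j in [2,2]:
  j=2: antecedent true; consequent fails → ✗
Fails at j=2 → formula fails.

False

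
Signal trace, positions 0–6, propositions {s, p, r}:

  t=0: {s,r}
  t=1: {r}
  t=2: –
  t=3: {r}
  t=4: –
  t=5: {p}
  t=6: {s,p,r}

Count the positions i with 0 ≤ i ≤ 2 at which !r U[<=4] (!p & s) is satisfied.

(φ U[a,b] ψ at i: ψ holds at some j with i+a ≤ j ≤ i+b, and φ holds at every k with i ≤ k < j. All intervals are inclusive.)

Evaluate at each i in [0,2]:
  i=0: ✓ (rhs at j=0)
  i=1: ✗ (no rhs in [1,5])
  i=2: ✗ (no rhs in [2,6])
Positions where it holds: {0} → 1.

1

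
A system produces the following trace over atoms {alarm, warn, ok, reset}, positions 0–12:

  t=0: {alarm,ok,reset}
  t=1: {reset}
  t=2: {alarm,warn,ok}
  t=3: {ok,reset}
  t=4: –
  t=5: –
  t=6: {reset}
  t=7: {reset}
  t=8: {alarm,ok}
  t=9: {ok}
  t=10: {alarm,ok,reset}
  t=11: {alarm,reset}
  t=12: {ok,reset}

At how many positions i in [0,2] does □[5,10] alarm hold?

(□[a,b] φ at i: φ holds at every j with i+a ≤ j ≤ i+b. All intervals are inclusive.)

0

Evaluate at each i in [0,2]:
  i=0: ✗ (fails at j=5)
  i=1: ✗ (fails at j=6)
  i=2: ✗ (fails at j=7)
Positions where it holds: {} → 0.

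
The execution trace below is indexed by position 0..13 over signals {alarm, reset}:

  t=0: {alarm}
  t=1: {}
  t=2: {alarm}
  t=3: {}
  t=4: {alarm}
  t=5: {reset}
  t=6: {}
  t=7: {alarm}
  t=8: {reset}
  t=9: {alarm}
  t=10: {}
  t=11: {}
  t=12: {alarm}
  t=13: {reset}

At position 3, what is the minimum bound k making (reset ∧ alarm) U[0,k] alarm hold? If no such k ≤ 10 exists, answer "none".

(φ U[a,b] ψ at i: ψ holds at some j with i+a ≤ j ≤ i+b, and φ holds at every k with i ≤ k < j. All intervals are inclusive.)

Need earliest j ≥ 3 with alarm, and (reset ∧ alarm) at every k in [3,j-1].
  j=3: rhs fails.
  j=4: rhs holds but lhs fails at k=3.
  j=5: rhs fails.
  j=6: rhs fails.
  j=7: rhs holds but lhs fails at k=3.
  j=8: rhs fails.
  j=9: rhs holds but lhs fails at k=3.
  j=10: rhs fails.
  j=11: rhs fails.
  j=12: rhs holds but lhs fails at k=3.
  j=13: rhs fails.
No witness within the range → none.

none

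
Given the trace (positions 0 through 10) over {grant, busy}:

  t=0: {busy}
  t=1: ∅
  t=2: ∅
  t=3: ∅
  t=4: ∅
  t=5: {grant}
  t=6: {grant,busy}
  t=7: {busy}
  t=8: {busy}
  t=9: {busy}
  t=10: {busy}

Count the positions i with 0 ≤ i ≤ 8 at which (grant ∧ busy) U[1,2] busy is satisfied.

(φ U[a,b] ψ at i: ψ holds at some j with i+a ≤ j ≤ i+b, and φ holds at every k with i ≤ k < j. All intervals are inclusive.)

1

Evaluate at each i in [0,8]:
  i=0: ✗ (no rhs in [1,2])
  i=1: ✗ (no rhs in [2,3])
  i=2: ✗ (no rhs in [3,4])
  i=3: ✗ (no rhs in [4,5])
  i=4: ✗ (lhs fails at k=4 before rhs at j=6)
  i=5: ✗ (lhs fails at k=5 before rhs at j=6)
  i=6: ✓ (rhs at j=7; lhs holds on [6,6])
  i=7: ✗ (lhs fails at k=7 before rhs at j=8)
  i=8: ✗ (lhs fails at k=8 before rhs at j=9)
Positions where it holds: {6} → 1.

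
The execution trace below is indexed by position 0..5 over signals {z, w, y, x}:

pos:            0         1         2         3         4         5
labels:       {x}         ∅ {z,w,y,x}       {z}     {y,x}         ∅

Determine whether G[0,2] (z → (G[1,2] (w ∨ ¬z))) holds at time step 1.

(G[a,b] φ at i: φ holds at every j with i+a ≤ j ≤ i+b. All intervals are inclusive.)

Does not hold

Check (z → (G[1,2] (w ∨ ¬z))) at every j in [1,3]:
  j=1: antecedent false → ✓
  j=2: antecedent true; consequent fails at 3 → ✗
  j=3: antecedent true; consequent holds on [4,5] → ✓
Fails at j=2 → formula fails.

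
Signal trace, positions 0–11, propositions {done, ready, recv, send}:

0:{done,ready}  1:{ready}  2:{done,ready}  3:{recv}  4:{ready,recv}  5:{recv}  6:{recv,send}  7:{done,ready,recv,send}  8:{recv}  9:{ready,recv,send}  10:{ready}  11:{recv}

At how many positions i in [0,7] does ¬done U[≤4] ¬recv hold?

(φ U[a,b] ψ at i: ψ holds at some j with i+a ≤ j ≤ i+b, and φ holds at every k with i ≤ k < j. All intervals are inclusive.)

Evaluate at each i in [0,7]:
  i=0: ✓ (rhs at j=0)
  i=1: ✓ (rhs at j=1)
  i=2: ✓ (rhs at j=2)
  i=3: ✗ (no rhs in [3,7])
  i=4: ✗ (no rhs in [4,8])
  i=5: ✗ (no rhs in [5,9])
  i=6: ✗ (lhs fails at k=7 before rhs at j=10)
  i=7: ✗ (lhs fails at k=7 before rhs at j=10)
Positions where it holds: {0, 1, 2} → 3.

3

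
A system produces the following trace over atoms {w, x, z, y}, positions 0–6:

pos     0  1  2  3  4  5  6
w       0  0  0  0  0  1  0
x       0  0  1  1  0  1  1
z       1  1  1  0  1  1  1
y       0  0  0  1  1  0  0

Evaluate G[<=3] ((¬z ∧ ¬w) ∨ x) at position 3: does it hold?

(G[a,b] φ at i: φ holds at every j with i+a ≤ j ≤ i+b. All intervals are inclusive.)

Check ((¬z ∧ ¬w) ∨ x) at every j in [3,6]:
  j=3: true
  j=4: false
  j=5: true
  j=6: true
Fails at j=4 → formula fails.

False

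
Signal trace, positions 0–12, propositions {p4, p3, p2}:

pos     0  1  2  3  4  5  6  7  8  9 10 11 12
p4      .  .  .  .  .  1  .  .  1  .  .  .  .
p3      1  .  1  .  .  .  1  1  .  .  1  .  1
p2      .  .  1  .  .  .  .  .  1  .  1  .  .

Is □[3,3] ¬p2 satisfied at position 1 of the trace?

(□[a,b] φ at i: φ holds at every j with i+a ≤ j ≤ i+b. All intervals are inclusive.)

Yes

Check ¬p2 at every j in [4,4]:
  j=4: true
All positions satisfy it → formula holds.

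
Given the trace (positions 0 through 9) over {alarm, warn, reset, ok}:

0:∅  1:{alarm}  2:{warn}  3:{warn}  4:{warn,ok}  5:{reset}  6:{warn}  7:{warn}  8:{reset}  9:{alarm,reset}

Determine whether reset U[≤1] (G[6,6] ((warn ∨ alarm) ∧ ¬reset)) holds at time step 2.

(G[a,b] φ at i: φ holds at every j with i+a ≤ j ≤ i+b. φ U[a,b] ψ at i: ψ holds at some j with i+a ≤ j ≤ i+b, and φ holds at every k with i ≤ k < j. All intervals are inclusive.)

No

Need some j in [2,3] with G[6,6] ((warn ∨ alarm) ∧ ¬reset), and reset at every k in [2,j-1].
  j=2: G[6,6] ((warn ∨ alarm) ∧ ¬reset) — fails at 8.
  j=3: G[6,6] ((warn ∨ alarm) ∧ ¬reset) — fails at 9.
No j in the window works → until fails.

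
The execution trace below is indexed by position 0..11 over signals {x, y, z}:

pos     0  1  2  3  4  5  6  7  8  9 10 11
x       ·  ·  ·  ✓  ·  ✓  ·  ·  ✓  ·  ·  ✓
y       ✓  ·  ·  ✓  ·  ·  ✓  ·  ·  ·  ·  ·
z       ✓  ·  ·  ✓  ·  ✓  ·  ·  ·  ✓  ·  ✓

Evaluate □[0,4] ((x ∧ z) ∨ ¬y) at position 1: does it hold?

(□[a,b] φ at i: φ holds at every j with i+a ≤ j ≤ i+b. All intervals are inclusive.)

Check ((x ∧ z) ∨ ¬y) at every j in [1,5]:
  j=1: true
  j=2: true
  j=3: true
  j=4: true
  j=5: true
All positions satisfy it → formula holds.

Yes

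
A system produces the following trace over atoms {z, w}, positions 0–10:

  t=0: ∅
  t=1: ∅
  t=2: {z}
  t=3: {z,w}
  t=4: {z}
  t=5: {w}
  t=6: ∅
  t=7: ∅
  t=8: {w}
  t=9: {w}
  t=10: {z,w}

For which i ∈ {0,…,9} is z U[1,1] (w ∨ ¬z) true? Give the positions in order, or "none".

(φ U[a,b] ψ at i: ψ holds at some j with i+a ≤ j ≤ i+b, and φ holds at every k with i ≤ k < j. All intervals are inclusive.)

Evaluate at each i in [0,9]:
  i=0: ✗ (lhs fails at k=0 before rhs at j=1)
  i=1: ✗ (no rhs in [2,2])
  i=2: ✓ (rhs at j=3; lhs holds on [2,2])
  i=3: ✗ (no rhs in [4,4])
  i=4: ✓ (rhs at j=5; lhs holds on [4,4])
  i=5: ✗ (lhs fails at k=5 before rhs at j=6)
  i=6: ✗ (lhs fails at k=6 before rhs at j=7)
  i=7: ✗ (lhs fails at k=7 before rhs at j=8)
  i=8: ✗ (lhs fails at k=8 before rhs at j=9)
  i=9: ✗ (lhs fails at k=9 before rhs at j=10)

2, 4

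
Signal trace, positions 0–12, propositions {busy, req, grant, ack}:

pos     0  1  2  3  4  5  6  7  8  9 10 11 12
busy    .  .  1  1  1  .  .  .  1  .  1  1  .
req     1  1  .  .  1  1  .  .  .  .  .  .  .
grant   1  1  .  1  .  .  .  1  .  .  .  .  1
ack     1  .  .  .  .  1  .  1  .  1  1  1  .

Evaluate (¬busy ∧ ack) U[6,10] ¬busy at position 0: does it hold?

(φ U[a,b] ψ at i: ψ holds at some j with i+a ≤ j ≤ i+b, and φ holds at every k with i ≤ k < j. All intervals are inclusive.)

Need some j in [6,10] with ¬busy, and (¬busy ∧ ack) at every k in [0,j-1].
  j=6: ¬busy holds, but (¬busy ∧ ack) fails at k=1 → not this j.
  j=7: ¬busy holds, but (¬busy ∧ ack) fails at k=1 → not this j.
  j=8: ¬busy false.
  j=9: ¬busy holds, but (¬busy ∧ ack) fails at k=1 → not this j.
  j=10: ¬busy false.
No j in the window works → until fails.

Does not hold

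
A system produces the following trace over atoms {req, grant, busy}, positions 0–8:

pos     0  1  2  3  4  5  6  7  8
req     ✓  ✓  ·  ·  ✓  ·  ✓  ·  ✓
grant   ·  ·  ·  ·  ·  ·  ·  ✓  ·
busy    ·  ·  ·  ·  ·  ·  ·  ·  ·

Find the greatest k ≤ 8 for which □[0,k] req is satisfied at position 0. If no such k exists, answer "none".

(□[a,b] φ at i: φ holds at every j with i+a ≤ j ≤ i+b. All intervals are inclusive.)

1

req must hold from j=0 onward; find where it first fails.
  j=0: holds
  j=1: holds
  j=2: fails
Holds on [0,1], so largest k = 1.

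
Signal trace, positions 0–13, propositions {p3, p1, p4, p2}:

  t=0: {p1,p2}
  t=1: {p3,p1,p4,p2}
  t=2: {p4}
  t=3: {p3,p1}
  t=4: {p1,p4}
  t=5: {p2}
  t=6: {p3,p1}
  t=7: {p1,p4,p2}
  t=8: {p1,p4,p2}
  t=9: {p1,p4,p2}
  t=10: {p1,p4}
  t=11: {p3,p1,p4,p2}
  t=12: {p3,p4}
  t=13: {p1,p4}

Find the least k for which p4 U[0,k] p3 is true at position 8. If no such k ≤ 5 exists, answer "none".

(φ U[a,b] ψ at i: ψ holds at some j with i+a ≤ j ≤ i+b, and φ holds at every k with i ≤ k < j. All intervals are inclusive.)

3

Need earliest j ≥ 8 with p3, and p4 at every k in [8,j-1].
  j=8: rhs fails.
  j=9: rhs fails.
  j=10: rhs fails.
  j=11: rhs holds; lhs holds on [8,10]. k = 3.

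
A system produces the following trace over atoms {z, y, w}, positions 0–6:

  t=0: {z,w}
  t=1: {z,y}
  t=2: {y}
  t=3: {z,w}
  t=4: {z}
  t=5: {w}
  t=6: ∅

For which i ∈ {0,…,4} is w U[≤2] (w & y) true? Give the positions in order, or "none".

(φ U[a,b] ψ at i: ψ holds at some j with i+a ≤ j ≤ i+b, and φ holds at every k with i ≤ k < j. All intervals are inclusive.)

Evaluate at each i in [0,4]:
  i=0: ✗ (no rhs in [0,2])
  i=1: ✗ (no rhs in [1,3])
  i=2: ✗ (no rhs in [2,4])
  i=3: ✗ (no rhs in [3,5])
  i=4: ✗ (no rhs in [4,6])

none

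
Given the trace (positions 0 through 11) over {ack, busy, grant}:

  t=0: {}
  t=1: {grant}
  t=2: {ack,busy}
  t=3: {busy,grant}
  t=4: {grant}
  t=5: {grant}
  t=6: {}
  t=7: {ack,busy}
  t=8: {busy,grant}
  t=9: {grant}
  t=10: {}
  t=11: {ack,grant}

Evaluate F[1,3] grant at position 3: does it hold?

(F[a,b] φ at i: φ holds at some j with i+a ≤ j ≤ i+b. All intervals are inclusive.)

Check grant at each j in [4,6]:
  j=4: true
  j=5: true
  j=6: false
Found at j=4 → formula holds.

Holds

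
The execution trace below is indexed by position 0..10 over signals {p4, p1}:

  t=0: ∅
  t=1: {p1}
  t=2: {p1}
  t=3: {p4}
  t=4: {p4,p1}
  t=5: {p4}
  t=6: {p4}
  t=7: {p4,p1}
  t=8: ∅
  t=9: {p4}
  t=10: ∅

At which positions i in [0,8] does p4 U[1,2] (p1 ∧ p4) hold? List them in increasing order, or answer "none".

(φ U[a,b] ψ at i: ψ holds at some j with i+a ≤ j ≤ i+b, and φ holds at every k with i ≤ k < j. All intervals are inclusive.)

Evaluate at each i in [0,8]:
  i=0: ✗ (no rhs in [1,2])
  i=1: ✗ (no rhs in [2,3])
  i=2: ✗ (lhs fails at k=2 before rhs at j=4)
  i=3: ✓ (rhs at j=4; lhs holds on [3,3])
  i=4: ✗ (no rhs in [5,6])
  i=5: ✓ (rhs at j=7; lhs holds on [5,6])
  i=6: ✓ (rhs at j=7; lhs holds on [6,6])
  i=7: ✗ (no rhs in [8,9])
  i=8: ✗ (no rhs in [9,10])

3, 5, 6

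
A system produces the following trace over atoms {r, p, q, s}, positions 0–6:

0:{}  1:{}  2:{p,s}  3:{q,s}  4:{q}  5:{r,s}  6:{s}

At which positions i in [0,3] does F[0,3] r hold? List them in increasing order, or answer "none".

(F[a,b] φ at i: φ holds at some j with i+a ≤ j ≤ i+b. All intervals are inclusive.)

2, 3

Evaluate at each i in [0,3]:
  i=0: ✗ (none in [0,3])
  i=1: ✗ (none in [1,4])
  i=2: ✓ (witness j=5)
  i=3: ✓ (witness j=5)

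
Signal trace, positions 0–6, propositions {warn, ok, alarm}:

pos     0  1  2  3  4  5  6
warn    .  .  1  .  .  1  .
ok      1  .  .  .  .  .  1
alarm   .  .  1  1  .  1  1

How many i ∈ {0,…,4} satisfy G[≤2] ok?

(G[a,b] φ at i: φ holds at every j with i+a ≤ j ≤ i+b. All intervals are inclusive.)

Evaluate at each i in [0,4]:
  i=0: ✗ (fails at j=1)
  i=1: ✗ (fails at j=1)
  i=2: ✗ (fails at j=2)
  i=3: ✗ (fails at j=3)
  i=4: ✗ (fails at j=4)
Positions where it holds: {} → 0.

0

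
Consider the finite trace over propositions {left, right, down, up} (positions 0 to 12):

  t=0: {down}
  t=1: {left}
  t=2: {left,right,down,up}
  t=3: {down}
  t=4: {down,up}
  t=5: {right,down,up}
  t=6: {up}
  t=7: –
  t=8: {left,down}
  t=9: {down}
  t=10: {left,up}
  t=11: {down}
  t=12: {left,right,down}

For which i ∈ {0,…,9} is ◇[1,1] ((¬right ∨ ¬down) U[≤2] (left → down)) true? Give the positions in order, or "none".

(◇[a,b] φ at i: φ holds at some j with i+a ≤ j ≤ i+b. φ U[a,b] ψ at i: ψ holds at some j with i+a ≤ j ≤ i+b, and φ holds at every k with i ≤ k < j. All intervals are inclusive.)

Evaluate at each i in [0,9]:
  i=0: ✓ (witness j=1)
  i=1: ✓ (witness j=2)
  i=2: ✓ (witness j=3)
  i=3: ✓ (witness j=4)
  i=4: ✓ (witness j=5)
  i=5: ✓ (witness j=6)
  i=6: ✓ (witness j=7)
  i=7: ✓ (witness j=8)
  i=8: ✓ (witness j=9)
  i=9: ✓ (witness j=10)

0, 1, 2, 3, 4, 5, 6, 7, 8, 9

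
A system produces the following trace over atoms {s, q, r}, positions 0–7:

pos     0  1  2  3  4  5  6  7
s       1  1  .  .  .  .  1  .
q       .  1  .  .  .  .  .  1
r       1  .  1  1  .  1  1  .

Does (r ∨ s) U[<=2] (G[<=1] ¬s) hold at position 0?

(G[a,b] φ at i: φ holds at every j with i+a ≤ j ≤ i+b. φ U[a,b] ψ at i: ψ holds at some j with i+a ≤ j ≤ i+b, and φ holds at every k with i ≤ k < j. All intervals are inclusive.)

Holds

Need some j in [0,2] with G[<=1] ¬s, and (r ∨ s) at every k in [0,j-1].
  j=0: G[<=1] ¬s — fails at 0.
  j=1: G[<=1] ¬s — fails at 1.
  j=2: G[<=1] ¬s holds; (r ∨ s) holds at every k in [0,1] → satisfied.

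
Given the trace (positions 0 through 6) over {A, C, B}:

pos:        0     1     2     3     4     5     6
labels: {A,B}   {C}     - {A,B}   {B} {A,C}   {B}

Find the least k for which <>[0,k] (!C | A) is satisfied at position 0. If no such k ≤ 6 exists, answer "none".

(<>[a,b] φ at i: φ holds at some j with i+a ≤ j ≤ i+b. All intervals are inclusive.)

Scan j = 0,1,… for (!C | A):
  j=0: holds
First hit at j=0, so smallest k = 0-0 = 0.

0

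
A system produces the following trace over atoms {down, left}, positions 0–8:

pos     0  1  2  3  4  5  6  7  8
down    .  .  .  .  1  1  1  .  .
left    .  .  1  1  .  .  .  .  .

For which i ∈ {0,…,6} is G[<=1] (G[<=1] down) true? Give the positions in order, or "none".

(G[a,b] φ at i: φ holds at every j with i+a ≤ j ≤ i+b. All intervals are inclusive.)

4

Evaluate at each i in [0,6]:
  i=0: ✗ (fails at j=0)
  i=1: ✗ (fails at j=1)
  i=2: ✗ (fails at j=2)
  i=3: ✗ (fails at j=3)
  i=4: ✓ (all of [4,5])
  i=5: ✗ (fails at j=6)
  i=6: ✗ (fails at j=6)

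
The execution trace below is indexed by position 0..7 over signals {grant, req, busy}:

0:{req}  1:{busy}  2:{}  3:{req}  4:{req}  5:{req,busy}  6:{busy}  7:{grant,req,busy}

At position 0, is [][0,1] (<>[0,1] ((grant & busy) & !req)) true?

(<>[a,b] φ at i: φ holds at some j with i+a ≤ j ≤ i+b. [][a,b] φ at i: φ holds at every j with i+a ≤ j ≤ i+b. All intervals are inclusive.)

Does not hold

Check <>[0,1] ((grant & busy) & !req) at every j in [0,1]:
  j=0: fails (none in [0,1])
  j=1: fails (none in [1,2])
Fails at j=0 → formula fails.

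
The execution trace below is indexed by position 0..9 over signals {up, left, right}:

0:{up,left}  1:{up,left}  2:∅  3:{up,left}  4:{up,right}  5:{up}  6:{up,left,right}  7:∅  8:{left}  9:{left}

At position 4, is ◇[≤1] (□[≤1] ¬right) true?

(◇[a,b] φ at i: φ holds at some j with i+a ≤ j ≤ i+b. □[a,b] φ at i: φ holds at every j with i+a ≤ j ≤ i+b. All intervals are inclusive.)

No

Check □[≤1] ¬right at each j in [4,5]:
  j=4: fails at 4
  j=5: fails at 6
No position in the window satisfies it → formula fails.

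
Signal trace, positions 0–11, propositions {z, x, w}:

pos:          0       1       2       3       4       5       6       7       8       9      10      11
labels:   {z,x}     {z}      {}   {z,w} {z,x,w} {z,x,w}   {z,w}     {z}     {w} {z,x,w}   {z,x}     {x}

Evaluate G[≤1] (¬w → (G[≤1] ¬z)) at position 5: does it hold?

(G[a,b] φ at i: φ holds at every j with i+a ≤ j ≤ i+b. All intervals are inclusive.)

Check (¬w → (G[≤1] ¬z)) at every j in [5,6]:
  j=5: antecedent false → ✓
  j=6: antecedent false → ✓
All positions satisfy it → formula holds.

Holds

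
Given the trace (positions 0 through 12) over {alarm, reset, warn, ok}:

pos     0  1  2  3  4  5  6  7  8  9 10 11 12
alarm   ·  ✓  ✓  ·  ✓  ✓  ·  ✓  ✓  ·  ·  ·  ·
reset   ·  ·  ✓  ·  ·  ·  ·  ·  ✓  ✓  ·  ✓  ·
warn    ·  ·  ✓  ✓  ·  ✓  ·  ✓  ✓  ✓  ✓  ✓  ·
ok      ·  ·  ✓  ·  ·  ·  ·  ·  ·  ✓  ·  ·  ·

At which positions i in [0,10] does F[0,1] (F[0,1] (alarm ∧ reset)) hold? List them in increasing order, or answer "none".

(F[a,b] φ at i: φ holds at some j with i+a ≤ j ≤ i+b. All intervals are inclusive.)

Evaluate at each i in [0,10]:
  i=0: ✓ (witness j=1)
  i=1: ✓ (witness j=1)
  i=2: ✓ (witness j=2)
  i=3: ✗ (none in [3,4])
  i=4: ✗ (none in [4,5])
  i=5: ✗ (none in [5,6])
  i=6: ✓ (witness j=7)
  i=7: ✓ (witness j=7)
  i=8: ✓ (witness j=8)
  i=9: ✗ (none in [9,10])
  i=10: ✗ (none in [10,11])

0, 1, 2, 6, 7, 8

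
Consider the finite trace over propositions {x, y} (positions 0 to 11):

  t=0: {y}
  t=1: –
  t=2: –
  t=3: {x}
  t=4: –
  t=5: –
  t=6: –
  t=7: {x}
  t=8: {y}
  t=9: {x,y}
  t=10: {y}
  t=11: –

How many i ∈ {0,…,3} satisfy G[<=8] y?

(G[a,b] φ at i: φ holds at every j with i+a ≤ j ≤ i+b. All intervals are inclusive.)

0

Evaluate at each i in [0,3]:
  i=0: ✗ (fails at j=1)
  i=1: ✗ (fails at j=1)
  i=2: ✗ (fails at j=2)
  i=3: ✗ (fails at j=3)
Positions where it holds: {} → 0.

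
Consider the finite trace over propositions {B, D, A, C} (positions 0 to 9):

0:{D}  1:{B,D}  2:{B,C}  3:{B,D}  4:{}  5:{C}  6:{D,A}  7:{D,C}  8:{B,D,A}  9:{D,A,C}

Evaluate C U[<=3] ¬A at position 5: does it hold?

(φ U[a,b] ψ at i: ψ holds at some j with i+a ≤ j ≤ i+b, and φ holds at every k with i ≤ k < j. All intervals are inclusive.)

Need some j in [5,8] with ¬A, and C at every k in [5,j-1].
  j=5: ¬A holds; no prefix to check → satisfied.

Holds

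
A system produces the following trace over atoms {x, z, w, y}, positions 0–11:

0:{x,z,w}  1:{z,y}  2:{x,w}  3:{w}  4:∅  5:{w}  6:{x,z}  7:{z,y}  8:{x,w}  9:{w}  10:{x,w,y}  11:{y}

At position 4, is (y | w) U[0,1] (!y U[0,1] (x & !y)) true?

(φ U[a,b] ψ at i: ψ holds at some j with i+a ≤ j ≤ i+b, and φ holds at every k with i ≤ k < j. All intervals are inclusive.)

No

Need some j in [4,5] with (!y U[0,1] (x & !y)), and (y | w) at every k in [4,j-1].
  j=4: (!y U[0,1] (x & !y)) — fails.
  j=5: (!y U[0,1] (x & !y)) holds, but (y | w) fails at k=4 → not this j.
No j in the window works → until fails.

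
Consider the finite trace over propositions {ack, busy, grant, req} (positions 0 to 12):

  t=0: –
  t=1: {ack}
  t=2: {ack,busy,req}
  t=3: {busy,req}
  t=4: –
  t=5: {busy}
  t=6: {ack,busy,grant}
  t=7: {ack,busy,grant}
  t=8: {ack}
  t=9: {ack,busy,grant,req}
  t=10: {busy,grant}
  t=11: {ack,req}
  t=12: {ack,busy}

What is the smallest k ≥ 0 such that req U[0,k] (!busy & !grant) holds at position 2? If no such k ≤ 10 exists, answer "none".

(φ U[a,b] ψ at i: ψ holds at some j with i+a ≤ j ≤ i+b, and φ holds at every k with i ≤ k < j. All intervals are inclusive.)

2

Need earliest j ≥ 2 with (!busy & !grant), and req at every k in [2,j-1].
  j=2: rhs fails.
  j=3: rhs fails.
  j=4: rhs holds; lhs holds on [2,3]. k = 2.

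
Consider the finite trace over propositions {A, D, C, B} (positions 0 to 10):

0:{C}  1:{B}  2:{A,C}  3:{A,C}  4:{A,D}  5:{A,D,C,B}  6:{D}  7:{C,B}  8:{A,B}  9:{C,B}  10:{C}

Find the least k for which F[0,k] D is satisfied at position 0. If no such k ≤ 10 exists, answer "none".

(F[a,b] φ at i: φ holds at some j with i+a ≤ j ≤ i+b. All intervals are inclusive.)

Scan j = 0,1,… for D:
  j=0: fails
  j=1: fails
  j=2: fails
  j=3: fails
  j=4: holds
First hit at j=4, so smallest k = 4-0 = 4.

4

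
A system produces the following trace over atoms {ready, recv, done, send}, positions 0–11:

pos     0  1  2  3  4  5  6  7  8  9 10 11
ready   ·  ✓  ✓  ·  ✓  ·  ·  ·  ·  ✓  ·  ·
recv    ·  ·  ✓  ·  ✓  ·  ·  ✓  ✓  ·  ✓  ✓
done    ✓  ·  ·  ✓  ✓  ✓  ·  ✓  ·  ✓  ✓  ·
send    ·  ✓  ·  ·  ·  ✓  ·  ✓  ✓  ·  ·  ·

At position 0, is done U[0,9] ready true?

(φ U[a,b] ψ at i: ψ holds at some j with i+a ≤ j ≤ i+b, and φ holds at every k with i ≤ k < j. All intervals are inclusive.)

Yes

Need some j in [0,9] with ready, and done at every k in [0,j-1].
  j=0: ready false.
  j=1: ready holds; done holds at every k in [0,0] → satisfied.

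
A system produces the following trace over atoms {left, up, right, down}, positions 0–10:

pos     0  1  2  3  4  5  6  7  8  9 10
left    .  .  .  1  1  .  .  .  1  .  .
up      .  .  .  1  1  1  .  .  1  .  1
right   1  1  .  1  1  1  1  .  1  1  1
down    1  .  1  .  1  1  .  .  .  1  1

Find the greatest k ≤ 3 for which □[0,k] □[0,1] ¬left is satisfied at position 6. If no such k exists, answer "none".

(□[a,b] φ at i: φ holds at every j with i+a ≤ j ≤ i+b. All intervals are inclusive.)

0

□[0,1] ¬left must hold from j=6 onward; find where it first fails.
  j=6: holds
  j=7: fails
Holds on [6,6], so largest k = 0.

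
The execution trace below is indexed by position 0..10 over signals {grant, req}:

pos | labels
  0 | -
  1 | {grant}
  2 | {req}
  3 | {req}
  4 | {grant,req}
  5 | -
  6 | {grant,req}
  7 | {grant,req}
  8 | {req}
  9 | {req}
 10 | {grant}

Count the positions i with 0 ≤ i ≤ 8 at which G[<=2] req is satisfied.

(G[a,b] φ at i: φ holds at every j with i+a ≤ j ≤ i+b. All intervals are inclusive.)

3

Evaluate at each i in [0,8]:
  i=0: ✗ (fails at j=0)
  i=1: ✗ (fails at j=1)
  i=2: ✓ (all of [2,4])
  i=3: ✗ (fails at j=5)
  i=4: ✗ (fails at j=5)
  i=5: ✗ (fails at j=5)
  i=6: ✓ (all of [6,8])
  i=7: ✓ (all of [7,9])
  i=8: ✗ (fails at j=10)
Positions where it holds: {2, 6, 7} → 3.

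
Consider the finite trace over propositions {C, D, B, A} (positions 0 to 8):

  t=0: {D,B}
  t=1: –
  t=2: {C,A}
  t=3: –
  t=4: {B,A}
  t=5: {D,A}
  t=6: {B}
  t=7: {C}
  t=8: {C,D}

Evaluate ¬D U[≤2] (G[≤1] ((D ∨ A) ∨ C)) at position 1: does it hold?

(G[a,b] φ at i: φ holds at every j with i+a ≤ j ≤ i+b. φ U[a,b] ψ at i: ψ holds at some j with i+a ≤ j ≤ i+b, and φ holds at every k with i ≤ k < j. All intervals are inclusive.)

False

Need some j in [1,3] with G[≤1] ((D ∨ A) ∨ C), and ¬D at every k in [1,j-1].
  j=1: G[≤1] ((D ∨ A) ∨ C) — fails at 1.
  j=2: G[≤1] ((D ∨ A) ∨ C) — fails at 3.
  j=3: G[≤1] ((D ∨ A) ∨ C) — fails at 3.
No j in the window works → until fails.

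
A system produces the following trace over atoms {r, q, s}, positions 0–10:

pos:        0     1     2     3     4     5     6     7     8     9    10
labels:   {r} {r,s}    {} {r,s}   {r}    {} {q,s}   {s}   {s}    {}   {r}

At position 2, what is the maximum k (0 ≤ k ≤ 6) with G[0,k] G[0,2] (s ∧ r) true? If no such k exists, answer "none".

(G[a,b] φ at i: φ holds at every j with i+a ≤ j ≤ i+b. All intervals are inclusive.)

none

G[0,2] (s ∧ r) must hold from j=2 onward; find where it first fails.
  j=2: fails → no k works.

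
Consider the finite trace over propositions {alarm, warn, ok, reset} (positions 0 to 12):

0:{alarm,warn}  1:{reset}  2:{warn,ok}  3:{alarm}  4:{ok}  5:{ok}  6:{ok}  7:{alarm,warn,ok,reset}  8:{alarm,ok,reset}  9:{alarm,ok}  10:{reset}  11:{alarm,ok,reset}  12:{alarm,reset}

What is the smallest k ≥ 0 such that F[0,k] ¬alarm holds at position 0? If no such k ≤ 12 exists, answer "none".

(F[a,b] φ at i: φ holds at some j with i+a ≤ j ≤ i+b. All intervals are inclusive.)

1

Scan j = 0,1,… for ¬alarm:
  j=0: fails
  j=1: holds
First hit at j=1, so smallest k = 1-0 = 1.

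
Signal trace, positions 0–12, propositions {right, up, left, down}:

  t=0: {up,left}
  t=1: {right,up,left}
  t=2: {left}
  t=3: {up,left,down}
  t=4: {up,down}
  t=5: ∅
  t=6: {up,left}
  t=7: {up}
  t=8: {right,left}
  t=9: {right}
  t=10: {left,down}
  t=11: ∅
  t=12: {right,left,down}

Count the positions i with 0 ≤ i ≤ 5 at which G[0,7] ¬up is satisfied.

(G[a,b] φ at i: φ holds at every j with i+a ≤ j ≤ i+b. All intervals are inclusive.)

Evaluate at each i in [0,5]:
  i=0: ✗ (fails at j=0)
  i=1: ✗ (fails at j=1)
  i=2: ✗ (fails at j=3)
  i=3: ✗ (fails at j=3)
  i=4: ✗ (fails at j=4)
  i=5: ✗ (fails at j=6)
Positions where it holds: {} → 0.

0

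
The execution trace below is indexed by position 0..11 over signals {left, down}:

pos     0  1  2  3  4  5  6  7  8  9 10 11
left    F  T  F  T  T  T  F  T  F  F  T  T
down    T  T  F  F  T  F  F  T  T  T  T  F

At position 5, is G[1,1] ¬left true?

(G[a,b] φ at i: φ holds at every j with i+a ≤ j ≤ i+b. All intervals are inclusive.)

Check ¬left at every j in [6,6]:
  j=6: true
All positions satisfy it → formula holds.

Yes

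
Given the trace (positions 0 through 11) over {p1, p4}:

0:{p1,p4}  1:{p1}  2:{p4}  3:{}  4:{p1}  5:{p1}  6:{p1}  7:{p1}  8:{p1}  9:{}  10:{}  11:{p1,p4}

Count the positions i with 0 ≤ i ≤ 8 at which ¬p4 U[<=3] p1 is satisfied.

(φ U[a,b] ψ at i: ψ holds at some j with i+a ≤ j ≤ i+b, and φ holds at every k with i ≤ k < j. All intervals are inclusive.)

Evaluate at each i in [0,8]:
  i=0: ✓ (rhs at j=0)
  i=1: ✓ (rhs at j=1)
  i=2: ✗ (lhs fails at k=2 before rhs at j=4)
  i=3: ✓ (rhs at j=4; lhs holds on [3,3])
  i=4: ✓ (rhs at j=4)
  i=5: ✓ (rhs at j=5)
  i=6: ✓ (rhs at j=6)
  i=7: ✓ (rhs at j=7)
  i=8: ✓ (rhs at j=8)
Positions where it holds: {0, 1, 3, 4, 5, 6, 7, 8} → 8.

8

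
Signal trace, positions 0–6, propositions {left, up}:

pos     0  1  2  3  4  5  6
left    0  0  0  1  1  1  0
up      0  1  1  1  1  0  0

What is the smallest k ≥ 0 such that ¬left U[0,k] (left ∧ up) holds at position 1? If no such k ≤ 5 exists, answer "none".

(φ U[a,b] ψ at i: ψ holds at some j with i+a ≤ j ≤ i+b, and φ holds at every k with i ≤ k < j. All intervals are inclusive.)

Need earliest j ≥ 1 with (left ∧ up), and ¬left at every k in [1,j-1].
  j=1: rhs fails.
  j=2: rhs fails.
  j=3: rhs holds; lhs holds on [1,2]. k = 2.

2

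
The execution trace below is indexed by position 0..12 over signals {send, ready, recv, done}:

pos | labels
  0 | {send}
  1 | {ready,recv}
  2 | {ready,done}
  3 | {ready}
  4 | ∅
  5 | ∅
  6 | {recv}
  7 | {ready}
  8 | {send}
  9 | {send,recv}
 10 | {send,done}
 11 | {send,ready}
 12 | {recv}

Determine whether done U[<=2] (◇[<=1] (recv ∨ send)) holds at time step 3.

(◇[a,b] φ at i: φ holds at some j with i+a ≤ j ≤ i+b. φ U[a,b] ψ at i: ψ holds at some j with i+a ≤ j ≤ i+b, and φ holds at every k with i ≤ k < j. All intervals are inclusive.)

Need some j in [3,5] with ◇[<=1] (recv ∨ send), and done at every k in [3,j-1].
  j=3: ◇[<=1] (recv ∨ send) — fails (none in [3,4]).
  j=4: ◇[<=1] (recv ∨ send) — fails (none in [4,5]).
  j=5: ◇[<=1] (recv ∨ send) holds, but done fails at k=3 → not this j.
No j in the window works → until fails.

False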